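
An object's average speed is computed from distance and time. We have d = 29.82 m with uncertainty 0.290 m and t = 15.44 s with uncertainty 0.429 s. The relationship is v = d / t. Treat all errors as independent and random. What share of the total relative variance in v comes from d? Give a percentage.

(δv/v)² = (1·δd/d)² + (-1·δt/t)²
  d term: (1×0.00973)² = 9.46e-05
  t term: (-1×0.0278)² = 0.000772
Total = 0.000867. Share from d = 9.46e-05/0.000867 = 0.109.

10.9%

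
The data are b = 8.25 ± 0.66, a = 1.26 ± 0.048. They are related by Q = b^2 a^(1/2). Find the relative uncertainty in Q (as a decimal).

Each factor contributes (exponent × relative error)² to (δQ/Q)²:
  (2·δb/b)² = (2×0.0800)² = 0.0256;  (½·δa/a)² = (0.5×0.0381)² = 0.000363
δQ/Q = √(0.0260) = 0.161

0.161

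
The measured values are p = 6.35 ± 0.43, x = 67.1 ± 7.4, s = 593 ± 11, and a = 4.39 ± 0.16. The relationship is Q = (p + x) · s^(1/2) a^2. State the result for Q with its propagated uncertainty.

Let u = p + x = 73.4. δu = √(δp² + δx²) = √(0.185 + 54.8) = 7.41, so δu/u = 0.101.
Q is then a monomial in u, s, a:
δQ/Q = √((δu/u)² + (½·δs/s)² + (2·δa/a)²) = √(0.0102 + 8.6e-05 + 0.00531) = 0.125
Q = 34500, so δQ = 0.125 × 34500 = 4300.

34500 ± 4300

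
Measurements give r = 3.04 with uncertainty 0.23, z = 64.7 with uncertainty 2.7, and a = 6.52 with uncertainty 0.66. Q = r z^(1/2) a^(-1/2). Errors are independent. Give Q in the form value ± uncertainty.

Q is a product of powers, so relative uncertainties combine in quadrature:
  (1·δr/r)² = (1×0.0757)² = 0.00572;  (½·δz/z)² = (0.5×0.0417)² = 0.000435;  (−½·δa/a)² = (-0.5×0.101)² = 0.00256
δQ/Q = √(0.00872) = 0.0934
Q = 9.58, so δQ = 0.0934 × 9.58 = 0.894.

9.58 ± 0.894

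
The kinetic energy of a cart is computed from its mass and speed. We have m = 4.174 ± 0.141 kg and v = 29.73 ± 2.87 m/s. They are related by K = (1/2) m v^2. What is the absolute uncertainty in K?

362 J

For a monomial K ∝ m, v^2, fractional errors add in quadrature:
  (1·δm/m)² = (1×0.0338)² = 0.00114;  (2·δv/v)² = (2×0.0965)² = 0.0373
δK/K = √(0.0384) = 0.196
K = 1845 J, so δK = 0.196 × 1845 = 362 J.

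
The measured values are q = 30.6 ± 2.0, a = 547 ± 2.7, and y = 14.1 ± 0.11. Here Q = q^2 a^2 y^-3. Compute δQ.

Each factor contributes (exponent × relative error)² to (δQ/Q)²:
  (2·δq/q)² = (2×0.0654)² = 0.0171;  (2·δa/a)² = (2×0.00494)² = 9.75e-05;  (-3·δy/y)² = (-3×0.00780)² = 0.000548
δQ/Q = √(0.0177) = 0.133
Q = 99900, so δQ = 0.133 × 99900 = 13300.

13300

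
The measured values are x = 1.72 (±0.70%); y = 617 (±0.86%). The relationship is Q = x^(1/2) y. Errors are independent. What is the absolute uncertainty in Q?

For a monomial Q ∝ x^(1/2), y, fractional errors add in quadrature:
  (½·δx/x)² = (0.5×0.00700)² = 1.22e-05;  (1·δy/y)² = (1×0.00860)² = 7.4e-05
δQ/Q = √(8.62e-05) = 0.00928
Q = 809, so δQ = 0.00928 × 809 = 7.51.

7.51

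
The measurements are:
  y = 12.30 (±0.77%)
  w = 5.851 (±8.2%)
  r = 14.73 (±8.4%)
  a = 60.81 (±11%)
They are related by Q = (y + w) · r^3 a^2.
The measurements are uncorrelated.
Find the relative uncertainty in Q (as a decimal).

0.336

Let u = y + w = 18.15. δu = √(δy² + δw²) = √(0.00897 + 0.230) = 0.489, so δu/u = 0.0269.
Q is then a monomial in u, r, a:
δQ/Q = √((δu/u)² + (3·δr/r)² + (2·δa/a)²) = √(0.000726 + 0.0635 + 0.0484) = 0.336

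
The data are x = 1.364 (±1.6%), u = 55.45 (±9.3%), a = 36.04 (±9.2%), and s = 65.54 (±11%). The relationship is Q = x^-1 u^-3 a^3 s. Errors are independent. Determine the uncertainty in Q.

5.38

Relative error in a monomial: (δQ/Q)² = Σ (nᵢ · δxᵢ/xᵢ)².
  (-1·δx/x)² = (-1×0.0160)² = 0.000256;  (-3·δu/u)² = (-3×0.0930)² = 0.0778;  (3·δa/a)² = (3×0.0920)² = 0.0762;  (1·δs/s)² = (1×0.110)² = 0.0121
δQ/Q = √(0.166) = 0.408
Q = 13.19, so δQ = 0.408 × 13.19 = 5.38.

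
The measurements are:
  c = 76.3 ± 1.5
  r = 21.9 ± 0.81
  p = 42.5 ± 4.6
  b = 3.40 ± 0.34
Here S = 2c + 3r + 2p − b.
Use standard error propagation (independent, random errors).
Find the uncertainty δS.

For a sum/difference, combine absolute errors in quadrature:
  (2·δc)² = 9.00;  (3·δr)² = 5.90;  (2·δp)² = 84.6;  (δb)² = 0.116
δS = √(99.7) = 9.98

9.98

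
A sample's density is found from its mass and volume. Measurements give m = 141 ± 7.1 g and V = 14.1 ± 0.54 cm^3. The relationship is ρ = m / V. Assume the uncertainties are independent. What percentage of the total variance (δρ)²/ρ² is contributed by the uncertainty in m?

(δρ/ρ)² = (1·δm/m)² + (-1·δV/V)²
  m term: (1×0.0504)² = 0.00254
  V term: (-1×0.0383)² = 0.00147
Total = 0.00400. Share from m = 0.00254/0.00400 = 0.634.

63.4%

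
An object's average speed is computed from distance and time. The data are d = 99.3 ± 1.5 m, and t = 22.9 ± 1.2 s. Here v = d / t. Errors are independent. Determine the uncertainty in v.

Each factor contributes (exponent × relative error)² to (δv/v)²:
  (1·δd/d)² = (1×0.0151)² = 0.000228;  (-1·δt/t)² = (-1×0.0524)² = 0.00275
δv/v = √(0.00297) = 0.0545
v = 4.34 m/s, so δv = 0.0545 × 4.34 = 0.236 m/s.

0.236 m/s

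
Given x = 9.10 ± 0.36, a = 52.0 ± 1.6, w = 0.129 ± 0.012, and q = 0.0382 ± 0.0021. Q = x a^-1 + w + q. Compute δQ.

0.0150

Let p = x·a^-1 = 0.175. δp/p = √((1·δx/x)² + (-1·δa/a)²) = √(0.00157 + 0.000947) = 0.0501, so δp = 0.00877.
Q = p + w + q: δQ = √(δp² + δw² + δq²) = √(7.69e-05 + 0.000144 + 4.41e-06) = 0.0150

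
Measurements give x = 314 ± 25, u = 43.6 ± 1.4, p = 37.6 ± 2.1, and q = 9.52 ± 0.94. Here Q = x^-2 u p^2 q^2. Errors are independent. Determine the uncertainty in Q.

Q is a product of powers, so relative uncertainties combine in quadrature:
  (-2·δx/x)² = (-2×0.0796)² = 0.0254;  (1·δu/u)² = (1×0.0321)² = 0.00103;  (2·δp/p)² = (2×0.0559)² = 0.0125;  (2·δq/q)² = (2×0.0987)² = 0.0390
δQ/Q = √(0.0779) = 0.279
Q = 56.7, so δQ = 0.279 × 56.7 = 15.8.

15.8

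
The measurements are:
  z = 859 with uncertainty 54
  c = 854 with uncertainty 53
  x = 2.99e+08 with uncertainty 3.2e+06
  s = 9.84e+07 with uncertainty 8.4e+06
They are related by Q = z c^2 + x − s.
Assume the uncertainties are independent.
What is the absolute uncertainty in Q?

8.76e+07

Let p = z·c^2 = 6.26e+08. δp/p = √((1·δz/z)² + (2·δc/c)²) = √(0.00395 + 0.0154) = 0.139, so δp = 8.72e+07.
Q = p + x − s: δQ = √(δp² + δx² + δs²) = √(7.6e+15 + 1.02e+13 + 7.06e+13) = 8.76e+07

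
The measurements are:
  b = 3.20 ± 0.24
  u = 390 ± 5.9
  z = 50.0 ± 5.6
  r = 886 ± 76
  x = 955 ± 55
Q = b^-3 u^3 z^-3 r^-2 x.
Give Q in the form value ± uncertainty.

0.0176 ± 0.00785

Since Q is a product/quotient, work with relative uncertainties:
  (-3·δb/b)² = (-3×0.0750)² = 0.0506;  (3·δu/u)² = (3×0.0151)² = 0.00206;  (-3·δz/z)² = (-3×0.112)² = 0.113;  (-2·δr/r)² = (-2×0.0858)² = 0.0294;  (1·δx/x)² = (1×0.0576)² = 0.00332
δQ/Q = √(0.198) = 0.445
Q = 0.0176, so δQ = 0.445 × 0.0176 = 0.00785.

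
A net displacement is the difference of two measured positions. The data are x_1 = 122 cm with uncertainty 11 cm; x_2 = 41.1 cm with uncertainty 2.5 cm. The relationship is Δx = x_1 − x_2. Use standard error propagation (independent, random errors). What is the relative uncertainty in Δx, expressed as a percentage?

13.9%

Sums and differences: (δΔx)² = Σ (cᵢ δxᵢ)².
  (δx_1)² = 121;  (δx_2)² = 6.25
δΔx = √(127) = 11.3 cm
Δx = 80.9 cm, so δΔx/Δx = 11.3/80.9 = 0.139.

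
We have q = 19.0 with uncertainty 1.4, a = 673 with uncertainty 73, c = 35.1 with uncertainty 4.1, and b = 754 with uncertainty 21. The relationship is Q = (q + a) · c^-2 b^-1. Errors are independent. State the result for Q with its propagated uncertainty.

0.000745 ± 0.000192

Let u = q + a = 692. δu = √(δq² + δa²) = √(1.96 + 5330) = 73.0, so δu/u = 0.106.
Q is then a monomial in u, c, b:
δQ/Q = √((δu/u)² + (-2·δc/c)² + (-1·δb/b)²) = √(0.0111 + 0.0546 + 0.000776) = 0.258
Q = 0.000745, so δQ = 0.258 × 0.000745 = 0.000192.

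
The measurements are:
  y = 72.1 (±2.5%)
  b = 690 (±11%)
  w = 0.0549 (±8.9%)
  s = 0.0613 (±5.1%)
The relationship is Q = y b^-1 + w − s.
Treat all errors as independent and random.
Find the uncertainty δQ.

Let p = y·b^-1 = 0.104. δp/p = √((1·δy/y)² + (-1·δb/b)²) = √(0.000625 + 0.0121) = 0.113, so δp = 0.0118.
Q = p + w − s: δQ = √(δp² + δw² + δs²) = √(0.000139 + 2.39e-05 + 9.77e-06) = 0.0131

0.0131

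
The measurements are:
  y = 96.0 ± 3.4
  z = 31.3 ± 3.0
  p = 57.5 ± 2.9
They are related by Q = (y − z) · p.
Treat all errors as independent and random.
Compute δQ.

Let u = y − z = 64.7. δu = √(δy² + δz²) = √(11.6 + 9.00) = 4.53, so δu/u = 0.0701.
Q is then a monomial in u, p:
δQ/Q = √((δu/u)² + (1·δp/p)²) = √(0.00491 + 0.00254) = 0.0863
Q = 3720, so δQ = 0.0863 × 3720 = 321.

321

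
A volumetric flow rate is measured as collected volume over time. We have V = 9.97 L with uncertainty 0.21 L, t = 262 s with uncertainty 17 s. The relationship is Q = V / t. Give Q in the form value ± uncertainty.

Products/powers → add relative errors in quadrature, weighted by exponent:
  (1·δV/V)² = (1×0.0211)² = 0.000444;  (-1·δt/t)² = (-1×0.0649)² = 0.00421
δQ/Q = √(0.00465) = 0.0682
Q = 0.0381 L/s, so δQ = 0.0682 × 0.0381 = 0.00260 L/s.

0.0381 ± 0.00260 L/s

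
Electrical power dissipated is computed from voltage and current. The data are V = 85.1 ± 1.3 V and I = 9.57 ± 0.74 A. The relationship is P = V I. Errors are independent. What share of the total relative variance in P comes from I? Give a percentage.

96.2%

(δP/P)² = (1·δV/V)² + (1·δI/I)²
  V term: (1×0.0153)² = 0.000233
  I term: (1×0.0773)² = 0.00598
Total = 0.00621. Share from I = 0.00598/0.00621 = 0.962.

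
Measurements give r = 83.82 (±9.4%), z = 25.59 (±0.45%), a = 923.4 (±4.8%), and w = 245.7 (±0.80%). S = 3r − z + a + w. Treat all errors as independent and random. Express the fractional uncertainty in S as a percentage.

S is a linear combination, so absolute uncertainties add in quadrature:
  (3·δr)² = 559;  (δz)² = 0.0133;  (δa)² = 1960;  (δw)² = 3.86
δS = √(2530) = 50.3
S = 1395, so δS/S = 50.3/1395 = 0.0360.

3.60%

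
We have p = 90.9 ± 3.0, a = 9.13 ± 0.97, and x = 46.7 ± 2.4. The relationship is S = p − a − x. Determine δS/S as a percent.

For a sum/difference, combine absolute errors in quadrature:
  (δp)² = 9.00;  (δa)² = 0.941;  (δx)² = 5.76
δS = √(15.7) = 3.96
S = 35.1, so δS/S = 3.96/35.1 = 0.113.

11.3%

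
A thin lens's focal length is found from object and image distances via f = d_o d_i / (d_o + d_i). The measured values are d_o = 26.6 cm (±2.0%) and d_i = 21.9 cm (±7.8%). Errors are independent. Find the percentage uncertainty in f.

4.37%

∂f/∂d_o = (d_i/(d_o+d_i))² = 0.204;  ∂f/∂d_i = (d_o/(d_o+d_i))² = 0.301
δf = √((∂f/∂d_o · δd_o)² + (∂f/∂d_i · δd_i)²) = √(0.0118 + 0.264) = 0.525 cm
f = 12.0 cm, so δf/f = 0.525/12.0 = 0.0437.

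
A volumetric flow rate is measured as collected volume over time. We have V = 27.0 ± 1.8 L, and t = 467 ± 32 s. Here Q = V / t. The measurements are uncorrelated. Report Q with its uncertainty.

Products/powers → add relative errors in quadrature, weighted by exponent:
  (1·δV/V)² = (1×0.0667)² = 0.00444;  (-1·δt/t)² = (-1×0.0685)² = 0.00470
δQ/Q = √(0.00914) = 0.0956
Q = 0.0578 L/s, so δQ = 0.0956 × 0.0578 = 0.00553 L/s.

0.0578 ± 0.00553 L/s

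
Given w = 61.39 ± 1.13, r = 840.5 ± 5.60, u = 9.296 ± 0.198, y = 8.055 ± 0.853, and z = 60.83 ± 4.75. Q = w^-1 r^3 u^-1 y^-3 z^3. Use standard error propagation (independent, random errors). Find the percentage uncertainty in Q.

39.6%

For a monomial Q ∝ w^-1, r^3, u^-1, y^-3, z^3, fractional errors add in quadrature:
  (-1·δw/w)² = (-1×0.0184)² = 0.000339;  (3·δr/r)² = (3×0.00666)² = 0.000400;  (-1·δu/u)² = (-1×0.0213)² = 0.000454;  (-3·δy/y)² = (-3×0.106)² = 0.101;  (3·δz/z)² = (3×0.0781)² = 0.0549
δQ/Q = √(0.157) = 0.396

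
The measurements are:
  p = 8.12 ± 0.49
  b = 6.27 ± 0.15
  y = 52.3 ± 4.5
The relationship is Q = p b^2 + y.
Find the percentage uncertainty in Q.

6.73%

Let w = p·b^2 = 319. δw/w = √((1·δp/p)² + (2·δb/b)²) = √(0.00364 + 0.00229) = 0.0770, so δw = 24.6.
Q = w + y: δQ = √(δw² + δy²) = √(604 + 20.2) = 25.0
Q = 372, so δQ/Q = 25.0/372 = 0.0673.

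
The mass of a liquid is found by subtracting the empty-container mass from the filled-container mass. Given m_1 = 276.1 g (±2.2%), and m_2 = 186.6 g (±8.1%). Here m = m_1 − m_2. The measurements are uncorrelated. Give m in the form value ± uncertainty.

89.50 ± 16.3 g

Each term contributes (cᵢ δxᵢ)² to (δm)²:
  (δm_1)² = 36.9;  (δm_2)² = 228
δm = √(265) = 16.3 g
m = 89.50 g.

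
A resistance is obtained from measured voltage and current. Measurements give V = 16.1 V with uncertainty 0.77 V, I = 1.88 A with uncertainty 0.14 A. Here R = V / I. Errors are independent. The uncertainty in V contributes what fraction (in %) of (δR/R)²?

29.2%

(δR/R)² = (1·δV/V)² + (-1·δI/I)²
  V term: (1×0.0478)² = 0.00229
  I term: (-1×0.0745)² = 0.00555
Total = 0.00783. Share from V = 0.00229/0.00783 = 0.292.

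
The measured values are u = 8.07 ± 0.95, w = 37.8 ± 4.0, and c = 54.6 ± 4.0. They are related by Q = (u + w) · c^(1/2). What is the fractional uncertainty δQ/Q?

Let h = u + w = 45.9. δh = √(δu² + δw²) = √(0.902 + 16.0) = 4.11, so δh/h = 0.0896.
Q is then a monomial in h, c:
δQ/Q = √((δh/h)² + (½·δc/c)²) = √(0.00803 + 0.00134) = 0.0968

0.0968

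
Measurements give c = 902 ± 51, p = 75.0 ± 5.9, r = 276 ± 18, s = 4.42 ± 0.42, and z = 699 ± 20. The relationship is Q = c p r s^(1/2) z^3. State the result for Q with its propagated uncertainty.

Each factor contributes (exponent × relative error)² to (δQ/Q)²:
  (1·δc/c)² = (1×0.0565)² = 0.00320;  (1·δp/p)² = (1×0.0787)² = 0.00619;  (1·δr/r)² = (1×0.0652)² = 0.00425;  (½·δs/s)² = (0.5×0.0950)² = 0.00226;  (3·δz/z)² = (3×0.0286)² = 0.00737
δQ/Q = √(0.0233) = 0.153
Q = 1.34e+16, so δQ = 0.153 × 1.34e+16 = 2.04e+15.

(1.34 ± 0.204) × 10^16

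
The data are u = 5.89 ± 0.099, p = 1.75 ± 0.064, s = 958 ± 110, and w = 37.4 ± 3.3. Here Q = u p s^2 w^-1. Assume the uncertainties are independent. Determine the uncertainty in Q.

Relative error in a monomial: (δQ/Q)² = Σ (nᵢ · δxᵢ/xᵢ)².
  (1·δu/u)² = (1×0.0168)² = 0.000283;  (1·δp/p)² = (1×0.0366)² = 0.00134;  (2·δs/s)² = (2×0.115)² = 0.0527;  (-1·δw/w)² = (-1×0.0882)² = 0.00779
δQ/Q = √(0.0621) = 0.249
Q = 2.53e+05, so δQ = 0.249 × 2.53e+05 = 63100.

63100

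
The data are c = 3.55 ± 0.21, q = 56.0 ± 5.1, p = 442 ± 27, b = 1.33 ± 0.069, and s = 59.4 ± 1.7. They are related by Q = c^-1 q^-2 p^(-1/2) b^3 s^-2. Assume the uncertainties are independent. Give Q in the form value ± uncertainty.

For a monomial Q ∝ c^-1, q^-2, p^(-1/2), b^3, s^-2, fractional errors add in quadrature:
  (-1·δc/c)² = (-1×0.0592)² = 0.00350;  (-2·δq/q)² = (-2×0.0911)² = 0.0332;  (−½·δp/p)² = (-0.5×0.0611)² = 0.000933;  (3·δb/b)² = (3×0.0519)² = 0.0242;  (-2·δs/s)² = (-2×0.0286)² = 0.00328
δQ/Q = √(0.0651) = 0.255
Q = 2.85e-09, so δQ = 0.255 × 2.85e-09 = 7.27e-10.

(2.85 ± 0.727) × 10^-9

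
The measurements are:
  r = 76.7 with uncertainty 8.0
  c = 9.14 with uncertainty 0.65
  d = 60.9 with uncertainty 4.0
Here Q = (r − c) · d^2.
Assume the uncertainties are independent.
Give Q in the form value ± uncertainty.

Let u = r − c = 67.6. δu = √(δr² + δc²) = √(64.0 + 0.423) = 8.03, so δu/u = 0.119.
Q is then a monomial in u, d:
δQ/Q = √((δu/u)² + (2·δd/d)²) = √(0.0141 + 0.0173) = 0.177
Q = 2.51e+05, so δQ = 0.177 × 2.51e+05 = 44400.

(2.51 ± 0.444) × 10^5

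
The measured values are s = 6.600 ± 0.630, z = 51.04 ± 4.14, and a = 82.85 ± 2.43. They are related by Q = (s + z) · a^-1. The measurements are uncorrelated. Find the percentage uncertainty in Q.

7.83%

Let u = s + z = 57.64. δu = √(δs² + δz²) = √(0.397 + 17.1) = 4.19, so δu/u = 0.0727.
Q is then a monomial in u, a:
δQ/Q = √((δu/u)² + (-1·δa/a)²) = √(0.00528 + 0.000860) = 0.0783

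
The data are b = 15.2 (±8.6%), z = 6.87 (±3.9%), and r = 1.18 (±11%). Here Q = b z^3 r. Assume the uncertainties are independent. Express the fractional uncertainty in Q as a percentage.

Since Q is a product/quotient, work with relative uncertainties:
  (1·δb/b)² = (1×0.0860)² = 0.00740;  (3·δz/z)² = (3×0.0390)² = 0.0137;  (1·δr/r)² = (1×0.110)² = 0.0121
δQ/Q = √(0.0332) = 0.182

18.2%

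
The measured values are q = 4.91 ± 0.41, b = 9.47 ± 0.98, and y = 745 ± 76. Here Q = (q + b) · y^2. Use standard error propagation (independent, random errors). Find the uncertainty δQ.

Let u = q + b = 14.4. δu = √(δq² + δb²) = √(0.168 + 0.960) = 1.06, so δu/u = 0.0739.
Q is then a monomial in u, y:
δQ/Q = √((δu/u)² + (2·δy/y)²) = √(0.00546 + 0.0416) = 0.217
Q = 7.98e+06, so δQ = 0.217 × 7.98e+06 = 1.73e+06.

1.73e+06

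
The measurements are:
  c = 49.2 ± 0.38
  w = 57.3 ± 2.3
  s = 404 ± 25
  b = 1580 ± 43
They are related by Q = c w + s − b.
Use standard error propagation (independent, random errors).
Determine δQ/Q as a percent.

Let p = c·w = 2820. δp/p = √((1·δc/c)² + (1·δw/w)²) = √(5.97e-05 + 0.00161) = 0.0409, so δp = 115.
Q = p + s − b: δQ = √(δp² + δs² + δb²) = √(13300 + 625 + 1850) = 126
Q = 1640, so δQ/Q = 126/1640 = 0.0764.

7.64%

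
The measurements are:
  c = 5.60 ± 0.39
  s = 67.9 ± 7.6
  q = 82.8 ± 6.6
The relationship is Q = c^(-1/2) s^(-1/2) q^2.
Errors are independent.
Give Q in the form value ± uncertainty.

352 ± 60.7

Q is a product of powers, so relative uncertainties combine in quadrature:
  (−½·δc/c)² = (-0.5×0.0696)² = 0.00121;  (−½·δs/s)² = (-0.5×0.112)² = 0.00313;  (2·δq/q)² = (2×0.0797)² = 0.0254
δQ/Q = √(0.0298) = 0.173
Q = 352, so δQ = 0.173 × 352 = 60.7.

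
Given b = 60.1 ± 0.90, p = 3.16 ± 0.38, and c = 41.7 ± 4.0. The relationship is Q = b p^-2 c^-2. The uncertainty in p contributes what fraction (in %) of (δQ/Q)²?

61.0%

(δQ/Q)² = (1·δb/b)² + (-2·δp/p)² + (-2·δc/c)²
  b term: (1×0.0150)² = 0.000224
  p term: (-2×0.120)² = 0.0578
  c term: (-2×0.0959)² = 0.0368
Total = 0.0949. Share from p = 0.0578/0.0949 = 0.610.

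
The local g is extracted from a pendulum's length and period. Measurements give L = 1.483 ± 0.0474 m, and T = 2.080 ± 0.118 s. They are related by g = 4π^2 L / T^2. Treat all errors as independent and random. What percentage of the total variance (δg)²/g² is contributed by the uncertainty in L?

(δg/g)² = (1·δL/L)² + (-2·δT/T)²
  L term: (1×0.0320)² = 0.00102
  T term: (-2×0.0567)² = 0.0129
Total = 0.0139. Share from L = 0.00102/0.0139 = 0.0735.

7.35%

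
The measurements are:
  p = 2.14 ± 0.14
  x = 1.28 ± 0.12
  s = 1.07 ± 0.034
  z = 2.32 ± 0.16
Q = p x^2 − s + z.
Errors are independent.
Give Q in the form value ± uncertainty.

Let w = p·x^2 = 3.51. δw/w = √((1·δp/p)² + (2·δx/x)²) = √(0.00428 + 0.0352) = 0.199, so δw = 0.696.
Q = w − s + z: δQ = √(δw² + δs² + δz²) = √(0.485 + 0.00116 + 0.0256) = 0.715
Q = 4.76.

4.76 ± 0.715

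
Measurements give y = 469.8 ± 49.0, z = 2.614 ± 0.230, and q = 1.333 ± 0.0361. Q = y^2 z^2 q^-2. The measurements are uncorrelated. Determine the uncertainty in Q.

2.36e+05

Since Q is a product/quotient, work with relative uncertainties:
  (2·δy/y)² = (2×0.104)² = 0.0435;  (2·δz/z)² = (2×0.0880)² = 0.0310;  (-2·δq/q)² = (-2×0.0271)² = 0.00293
δQ/Q = √(0.0774) = 0.278
Q = 848700, so δQ = 0.278 × 848700 = 2.36e+05.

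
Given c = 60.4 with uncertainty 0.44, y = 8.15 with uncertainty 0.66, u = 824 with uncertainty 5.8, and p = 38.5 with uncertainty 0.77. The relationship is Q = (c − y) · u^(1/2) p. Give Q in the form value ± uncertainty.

Let w = c − y = 52.2. δw = √(δc² + δy²) = √(0.194 + 0.436) = 0.793, so δw/w = 0.0152.
Q is then a monomial in w, u, p:
δQ/Q = √((δw/w)² + (½·δu/u)² + (1·δp/p)²) = √(0.000230 + 1.24e-05 + 0.000400) = 0.0254
Q = 57700, so δQ = 0.0254 × 57700 = 1460.

57700 ± 1460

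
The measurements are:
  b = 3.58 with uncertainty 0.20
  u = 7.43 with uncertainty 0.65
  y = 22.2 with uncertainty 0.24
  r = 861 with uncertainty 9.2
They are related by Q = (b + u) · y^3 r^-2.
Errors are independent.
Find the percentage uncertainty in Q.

7.30%

Let w = b + u = 11.0. δw = √(δb² + δu²) = √(0.0400 + 0.423) = 0.680, so δw/w = 0.0618.
Q is then a monomial in w, y, r:
δQ/Q = √((δw/w)² + (3·δy/y)² + (-2·δr/r)²) = √(0.00382 + 0.00105 + 0.000457) = 0.0730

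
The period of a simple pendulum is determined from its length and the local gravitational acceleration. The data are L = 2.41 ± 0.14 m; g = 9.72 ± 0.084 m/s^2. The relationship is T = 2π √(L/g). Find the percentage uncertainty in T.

2.94%

Products/powers → add relative errors in quadrature, weighted by exponent:
  (½·δL/L)² = (0.5×0.0581)² = 0.000844;  (−½·δg/g)² = (-0.5×0.00864)² = 1.87e-05
δT/T = √(0.000862) = 0.0294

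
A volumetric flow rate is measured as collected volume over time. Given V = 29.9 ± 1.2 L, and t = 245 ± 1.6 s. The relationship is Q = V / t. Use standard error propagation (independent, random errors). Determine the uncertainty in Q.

0.00496 L/s

For a monomial Q ∝ V, t^-1, fractional errors add in quadrature:
  (1·δV/V)² = (1×0.0401)² = 0.00161;  (-1·δt/t)² = (-1×0.00653)² = 4.26e-05
δQ/Q = √(0.00165) = 0.0407
Q = 0.122 L/s, so δQ = 0.0407 × 0.122 = 0.00496 L/s.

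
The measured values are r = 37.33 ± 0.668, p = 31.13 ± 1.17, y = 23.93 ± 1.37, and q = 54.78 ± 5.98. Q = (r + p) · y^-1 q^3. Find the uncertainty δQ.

Let u = r + p = 68.46. δu = √(δr² + δp²) = √(0.446 + 1.37) = 1.35, so δu/u = 0.0197.
Q is then a monomial in u, y, q:
δQ/Q = √((δu/u)² + (-1·δy/y)² + (3·δq/q)²) = √(0.000387 + 0.00328 + 0.107) = 0.333
Q = 470300, so δQ = 0.333 × 470300 = 1.57e+05.

1.57e+05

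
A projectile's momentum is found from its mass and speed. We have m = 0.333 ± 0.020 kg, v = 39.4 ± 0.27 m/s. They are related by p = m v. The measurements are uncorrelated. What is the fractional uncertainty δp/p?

Products/powers → add relative errors in quadrature, weighted by exponent:
  (1·δm/m)² = (1×0.0601)² = 0.00361;  (1·δv/v)² = (1×0.00685)² = 4.7e-05
δp/p = √(0.00365) = 0.0604

0.0604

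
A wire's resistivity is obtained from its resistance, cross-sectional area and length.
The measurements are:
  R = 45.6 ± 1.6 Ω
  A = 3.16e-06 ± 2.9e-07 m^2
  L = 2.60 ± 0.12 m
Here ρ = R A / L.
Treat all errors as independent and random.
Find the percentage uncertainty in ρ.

10.9%

Since ρ is a product/quotient, work with relative uncertainties:
  (1·δR/R)² = (1×0.0351)² = 0.00123;  (1·δA/A)² = (1×0.0918)² = 0.00842;  (-1·δL/L)² = (-1×0.0462)² = 0.00213
δρ/ρ = √(0.0118) = 0.109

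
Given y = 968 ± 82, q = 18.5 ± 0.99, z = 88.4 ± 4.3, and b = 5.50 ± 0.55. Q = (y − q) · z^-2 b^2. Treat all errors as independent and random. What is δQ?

Let u = y − q = 950. δu = √(δy² + δq²) = √(6720 + 0.980) = 82.0, so δu/u = 0.0864.
Q is then a monomial in u, z, b:
δQ/Q = √((δu/u)² + (-2·δz/z)² + (2·δb/b)²) = √(0.00746 + 0.00946 + 0.0400) = 0.239
Q = 3.68, so δQ = 0.239 × 3.68 = 0.877.

0.877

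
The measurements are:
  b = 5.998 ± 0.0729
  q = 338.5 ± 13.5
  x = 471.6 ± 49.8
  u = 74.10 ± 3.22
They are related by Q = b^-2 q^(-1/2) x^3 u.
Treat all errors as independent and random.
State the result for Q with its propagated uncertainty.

Relative error in a monomial: (δQ/Q)² = Σ (nᵢ · δxᵢ/xᵢ)².
  (-2·δb/b)² = (-2×0.0122)² = 0.000591;  (−½·δq/q)² = (-0.5×0.0399)² = 0.000398;  (3·δx/x)² = (3×0.106)² = 0.100;  (1·δu/u)² = (1×0.0435)² = 0.00189
δQ/Q = √(0.103) = 0.321
Q = 1.174e+07, so δQ = 0.321 × 1.174e+07 = 3.77e+06.

(1.174 ± 0.377) × 10^7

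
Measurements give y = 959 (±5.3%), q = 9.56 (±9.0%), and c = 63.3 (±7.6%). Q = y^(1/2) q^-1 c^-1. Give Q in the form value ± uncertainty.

For a monomial Q ∝ y^(1/2), q^-1, c^-1, fractional errors add in quadrature:
  (½·δy/y)² = (0.5×0.0530)² = 0.000702;  (-1·δq/q)² = (-1×0.0900)² = 0.00810;  (-1·δc/c)² = (-1×0.0760)² = 0.00578
δQ/Q = √(0.0146) = 0.121
Q = 0.0512, so δQ = 0.121 × 0.0512 = 0.00618.

0.0512 ± 0.00618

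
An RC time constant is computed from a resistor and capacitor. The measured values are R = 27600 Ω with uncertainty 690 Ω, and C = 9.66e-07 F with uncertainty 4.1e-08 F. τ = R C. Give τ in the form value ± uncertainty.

Products/powers → add relative errors in quadrature, weighted by exponent:
  (1·δR/R)² = (1×0.0250)² = 0.000625;  (1·δC/C)² = (1×0.0424)² = 0.00180
δτ/τ = √(0.00243) = 0.0493
τ = 0.0267 s, so δτ = 0.0493 × 0.0267 = 0.00131 s.

0.0267 ± 0.00131 s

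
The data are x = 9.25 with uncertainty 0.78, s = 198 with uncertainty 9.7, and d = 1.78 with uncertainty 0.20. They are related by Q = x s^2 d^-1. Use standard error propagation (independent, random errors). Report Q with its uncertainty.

Each factor contributes (exponent × relative error)² to (δQ/Q)²:
  (1·δx/x)² = (1×0.0843)² = 0.00711;  (2·δs/s)² = (2×0.0490)² = 0.00960;  (-1·δd/d)² = (-1×0.112)² = 0.0126
δQ/Q = √(0.0293) = 0.171
Q = 2.04e+05, so δQ = 0.171 × 2.04e+05 = 34900.

(2.04 ± 0.349) × 10^5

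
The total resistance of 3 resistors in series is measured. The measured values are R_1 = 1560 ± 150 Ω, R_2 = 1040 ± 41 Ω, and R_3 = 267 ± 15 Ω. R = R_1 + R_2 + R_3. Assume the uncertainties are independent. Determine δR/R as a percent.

Each term contributes (cᵢ δxᵢ)² to (δR)²:
  (δR_1)² = 22500;  (δR_2)² = 1680;  (δR_3)² = 225
δR = √(24400) = 156 Ω
R = 2870 Ω, so δR/R = 156/2870 = 0.0545.

5.45%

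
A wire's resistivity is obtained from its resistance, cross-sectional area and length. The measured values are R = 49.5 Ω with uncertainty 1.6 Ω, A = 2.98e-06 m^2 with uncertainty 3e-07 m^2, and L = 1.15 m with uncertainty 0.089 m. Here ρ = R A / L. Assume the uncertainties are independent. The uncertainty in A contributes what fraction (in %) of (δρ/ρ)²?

59.0%

(δρ/ρ)² = (1·δR/R)² + (1·δA/A)² + (-1·δL/L)²
  R term: (1×0.0323)² = 0.00104
  A term: (1×0.101)² = 0.0101
  L term: (-1×0.0774)² = 0.00599
Total = 0.0172. Share from A = 0.0101/0.0172 = 0.590.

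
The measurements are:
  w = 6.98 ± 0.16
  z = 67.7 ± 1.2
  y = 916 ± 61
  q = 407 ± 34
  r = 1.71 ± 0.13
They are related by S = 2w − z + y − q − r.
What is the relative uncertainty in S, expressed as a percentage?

15.4%

For a sum/difference, combine absolute errors in quadrature:
  (2·δw)² = 0.102;  (δz)² = 1.44;  (δy)² = 3720;  (δq)² = 1160;  (δr)² = 0.0169
δS = √(4880) = 69.8
S = 454, so δS/S = 69.8/454 = 0.154.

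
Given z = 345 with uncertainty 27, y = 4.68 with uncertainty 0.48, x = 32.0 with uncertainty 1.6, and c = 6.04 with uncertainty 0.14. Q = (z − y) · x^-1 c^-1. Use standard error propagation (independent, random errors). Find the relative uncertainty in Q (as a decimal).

0.0966

Let u = z − y = 340. δu = √(δz² + δy²) = √(729 + 0.230) = 27.0, so δu/u = 0.0793.
Q is then a monomial in u, x, c:
δQ/Q = √((δu/u)² + (-1·δx/x)² + (-1·δc/c)²) = √(0.00630 + 0.00250 + 0.000537) = 0.0966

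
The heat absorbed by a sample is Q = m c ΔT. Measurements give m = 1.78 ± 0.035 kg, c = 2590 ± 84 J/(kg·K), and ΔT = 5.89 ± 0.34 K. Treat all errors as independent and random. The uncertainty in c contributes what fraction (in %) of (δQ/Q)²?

(δQ/Q)² = (1·δm/m)² + (1·δc/c)² + (1·δΔT/ΔT)²
  m term: (1×0.0197)² = 0.000387
  c term: (1×0.0324)² = 0.00105
  ΔT term: (1×0.0577)² = 0.00333
Total = 0.00477. Share from c = 0.00105/0.00477 = 0.220.

22.0%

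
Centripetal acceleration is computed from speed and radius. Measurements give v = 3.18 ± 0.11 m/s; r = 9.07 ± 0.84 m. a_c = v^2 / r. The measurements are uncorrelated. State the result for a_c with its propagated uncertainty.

1.11 ± 0.129 m/s^2

a_c is a product of powers, so relative uncertainties combine in quadrature:
  (2·δv/v)² = (2×0.0346)² = 0.00479;  (-1·δr/r)² = (-1×0.0926)² = 0.00858
δa_c/a_c = √(0.0134) = 0.116
a_c = 1.11 m/s^2, so δa_c = 0.116 × 1.11 = 0.129 m/s^2.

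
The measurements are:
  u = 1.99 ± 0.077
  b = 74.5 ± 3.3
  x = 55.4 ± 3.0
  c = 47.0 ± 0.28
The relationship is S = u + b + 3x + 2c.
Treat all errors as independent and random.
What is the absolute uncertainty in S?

9.60

Each term contributes (cᵢ δxᵢ)² to (δS)²:
  (δu)² = 0.00593;  (δb)² = 10.9;  (3·δx)² = 81.0;  (2·δc)² = 0.314
δS = √(92.2) = 9.60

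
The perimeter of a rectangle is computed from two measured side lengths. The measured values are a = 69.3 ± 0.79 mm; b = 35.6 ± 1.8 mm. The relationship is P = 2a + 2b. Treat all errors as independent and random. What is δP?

3.93 mm

For a sum/difference, combine absolute errors in quadrature:
  (2·δa)² = 2.50;  (2·δb)² = 13.0
δP = √(15.5) = 3.93 mm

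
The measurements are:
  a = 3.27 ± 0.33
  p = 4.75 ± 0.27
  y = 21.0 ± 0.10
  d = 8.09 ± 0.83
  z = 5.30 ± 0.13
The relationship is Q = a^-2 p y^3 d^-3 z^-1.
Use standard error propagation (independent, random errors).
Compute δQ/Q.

For a monomial Q ∝ a^-2, p, y^3, d^-3, z^-1, fractional errors add in quadrature:
  (-2·δa/a)² = (-2×0.101)² = 0.0407;  (1·δp/p)² = (1×0.0568)² = 0.00323;  (3·δy/y)² = (3×0.00476)² = 0.000204;  (-3·δd/d)² = (-3×0.103)² = 0.0947;  (-1·δz/z)² = (-1×0.0245)² = 0.000602
δQ/Q = √(0.140) = 0.374

0.374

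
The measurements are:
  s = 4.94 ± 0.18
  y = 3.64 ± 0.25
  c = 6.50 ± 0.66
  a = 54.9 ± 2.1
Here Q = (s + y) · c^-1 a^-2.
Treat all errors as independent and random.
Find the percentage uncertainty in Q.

Let u = s + y = 8.58. δu = √(δs² + δy²) = √(0.0324 + 0.0625) = 0.308, so δu/u = 0.0359.
Q is then a monomial in u, c, a:
δQ/Q = √((δu/u)² + (-1·δc/c)² + (-2·δa/a)²) = √(0.00129 + 0.0103 + 0.00585) = 0.132

13.2%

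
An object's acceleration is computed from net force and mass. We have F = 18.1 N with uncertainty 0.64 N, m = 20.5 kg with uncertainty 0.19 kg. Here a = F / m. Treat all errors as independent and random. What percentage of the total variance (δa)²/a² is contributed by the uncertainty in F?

(δa/a)² = (1·δF/F)² + (-1·δm/m)²
  F term: (1×0.0354)² = 0.00125
  m term: (-1×0.00927)² = 8.59e-05
Total = 0.00134. Share from F = 0.00125/0.00134 = 0.936.

93.6%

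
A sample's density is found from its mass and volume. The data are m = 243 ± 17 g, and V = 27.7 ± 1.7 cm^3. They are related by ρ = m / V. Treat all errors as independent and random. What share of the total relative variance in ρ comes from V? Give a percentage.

(δρ/ρ)² = (1·δm/m)² + (-1·δV/V)²
  m term: (1×0.0700)² = 0.00489
  V term: (-1×0.0614)² = 0.00377
Total = 0.00866. Share from V = 0.00377/0.00866 = 0.435.

43.5%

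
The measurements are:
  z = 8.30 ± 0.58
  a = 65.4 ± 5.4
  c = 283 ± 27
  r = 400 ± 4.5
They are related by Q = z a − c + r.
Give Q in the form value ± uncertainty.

660 ± 64.8

Let p = z·a = 543. δp/p = √((1·δz/z)² + (1·δa/a)²) = √(0.00488 + 0.00682) = 0.108, so δp = 58.7.
Q = p − c + r: δQ = √(δp² + δc² + δr²) = √(3450 + 729 + 20.2) = 64.8
Q = 660.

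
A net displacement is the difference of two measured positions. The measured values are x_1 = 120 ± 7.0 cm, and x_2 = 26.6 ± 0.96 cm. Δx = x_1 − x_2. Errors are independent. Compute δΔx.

Absolute uncertainties add in quadrature for a linear combination:
  (δx_1)² = 49.0;  (δx_2)² = 0.922
δΔx = √(49.9) = 7.07 cm

7.07 cm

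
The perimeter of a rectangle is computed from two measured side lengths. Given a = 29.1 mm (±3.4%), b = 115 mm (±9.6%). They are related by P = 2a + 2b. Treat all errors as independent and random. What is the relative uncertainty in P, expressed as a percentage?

P is a linear combination, so absolute uncertainties add in quadrature:
  (2·δa)² = 3.92;  (2·δb)² = 488
δP = √(491) = 22.2 mm
P = 288 mm, so δP/P = 22.2/288 = 0.0769.

7.69%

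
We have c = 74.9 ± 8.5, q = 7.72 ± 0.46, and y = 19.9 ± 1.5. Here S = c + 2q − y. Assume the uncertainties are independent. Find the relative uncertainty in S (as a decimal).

Absolute uncertainties add in quadrature for a linear combination:
  (δc)² = 72.2;  (2·δq)² = 0.846;  (δy)² = 2.25
δS = √(75.3) = 8.68
S = 70.4, so δS/S = 8.68/70.4 = 0.123.

0.123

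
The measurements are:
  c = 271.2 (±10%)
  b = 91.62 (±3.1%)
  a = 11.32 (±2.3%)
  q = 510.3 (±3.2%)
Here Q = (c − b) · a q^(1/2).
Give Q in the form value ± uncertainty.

Let u = c − b = 179.6. δu = √(δc² + δb²) = √(735 + 8.07) = 27.3, so δu/u = 0.152.
Q is then a monomial in u, a, q:
δQ/Q = √((δu/u)² + (1·δa/a)² + (½·δq/q)²) = √(0.0231 + 0.000529 + 0.000256) = 0.154
Q = 45920, so δQ = 0.154 × 45920 = 7090.

45920 ± 7090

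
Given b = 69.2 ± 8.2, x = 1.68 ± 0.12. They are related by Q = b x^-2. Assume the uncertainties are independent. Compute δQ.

4.55

Since Q is a product/quotient, work with relative uncertainties:
  (1·δb/b)² = (1×0.118)² = 0.0140;  (-2·δx/x)² = (-2×0.0714)² = 0.0204
δQ/Q = √(0.0344) = 0.186
Q = 24.5, so δQ = 0.186 × 24.5 = 4.55.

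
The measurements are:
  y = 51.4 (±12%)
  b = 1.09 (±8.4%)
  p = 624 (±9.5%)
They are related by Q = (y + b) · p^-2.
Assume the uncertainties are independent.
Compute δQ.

Let u = y + b = 52.5. δu = √(δy² + δb²) = √(38.0 + 0.00838) = 6.17, so δu/u = 0.118.
Q is then a monomial in u, p:
δQ/Q = √((δu/u)² + (-2·δp/p)²) = √(0.0138 + 0.0361) = 0.223
Q = 0.000135, so δQ = 0.223 × 0.000135 = 3.01e-05.

3.01e-05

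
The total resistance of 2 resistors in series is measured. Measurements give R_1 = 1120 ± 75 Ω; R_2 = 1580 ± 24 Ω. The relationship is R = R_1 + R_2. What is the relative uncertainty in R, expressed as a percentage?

For a sum/difference, combine absolute errors in quadrature:
  (δR_1)² = 5620;  (δR_2)² = 576
δR = √(6200) = 78.7 Ω
R = 2700 Ω, so δR/R = 78.7/2700 = 0.0292.

2.92%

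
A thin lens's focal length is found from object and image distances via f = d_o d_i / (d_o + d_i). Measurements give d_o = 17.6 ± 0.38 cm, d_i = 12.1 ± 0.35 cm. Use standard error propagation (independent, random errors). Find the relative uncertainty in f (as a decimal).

0.0193

∂f/∂d_o = (d_i/(d_o+d_i))² = 0.166;  ∂f/∂d_i = (d_o/(d_o+d_i))² = 0.351
δf = √((∂f/∂d_o · δd_o)² + (∂f/∂d_i · δd_i)²) = √(0.00398 + 0.0151) = 0.138 cm
f = 7.17 cm, so δf/f = 0.138/7.17 = 0.0193.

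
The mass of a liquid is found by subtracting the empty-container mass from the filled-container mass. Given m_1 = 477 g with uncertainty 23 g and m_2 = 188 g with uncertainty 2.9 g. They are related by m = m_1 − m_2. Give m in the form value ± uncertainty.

For a sum/difference, combine absolute errors in quadrature:
  (δm_1)² = 529;  (δm_2)² = 8.41
δm = √(537) = 23.2 g
m = 289 g.

289 ± 23.2 g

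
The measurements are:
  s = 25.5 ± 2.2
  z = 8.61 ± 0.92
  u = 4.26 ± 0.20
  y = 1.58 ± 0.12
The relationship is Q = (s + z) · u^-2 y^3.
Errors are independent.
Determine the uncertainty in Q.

1.90

Let w = s + z = 34.1. δw = √(δs² + δz²) = √(4.84 + 0.846) = 2.38, so δw/w = 0.0699.
Q is then a monomial in w, u, y:
δQ/Q = √((δw/w)² + (-2·δu/u)² + (3·δy/y)²) = √(0.00489 + 0.00882 + 0.0519) = 0.256
Q = 7.41, so δQ = 0.256 × 7.41 = 1.90.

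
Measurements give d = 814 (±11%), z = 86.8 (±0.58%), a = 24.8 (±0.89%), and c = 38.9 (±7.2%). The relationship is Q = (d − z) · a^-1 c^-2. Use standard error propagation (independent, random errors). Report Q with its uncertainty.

Let u = d − z = 727. δu = √(δd² + δz²) = √(8020 + 0.253) = 89.5, so δu/u = 0.123.
Q is then a monomial in u, a, c:
δQ/Q = √((δu/u)² + (-1·δa/a)² + (-2·δc/c)²) = √(0.0152 + 7.92e-05 + 0.0207) = 0.190
Q = 0.0194, so δQ = 0.190 × 0.0194 = 0.00368.

0.0194 ± 0.00368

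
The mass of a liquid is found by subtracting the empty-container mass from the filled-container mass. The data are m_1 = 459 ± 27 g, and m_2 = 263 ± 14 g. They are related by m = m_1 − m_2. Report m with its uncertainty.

Sums and differences: (δm)² = Σ (cᵢ δxᵢ)².
  (δm_1)² = 729;  (δm_2)² = 196
δm = √(925) = 30.4 g
m = 196 g.

196 ± 30.4 g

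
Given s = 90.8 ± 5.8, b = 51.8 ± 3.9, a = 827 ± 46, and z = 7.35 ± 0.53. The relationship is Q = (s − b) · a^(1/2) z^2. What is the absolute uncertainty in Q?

Let u = s − b = 39.0. δu = √(δs² + δb²) = √(33.6 + 15.2) = 6.99, so δu/u = 0.179.
Q is then a monomial in u, a, z:
δQ/Q = √((δu/u)² + (½·δa/a)² + (2·δz/z)²) = √(0.0321 + 0.000773 + 0.0208) = 0.232
Q = 60600, so δQ = 0.232 × 60600 = 14000.

14000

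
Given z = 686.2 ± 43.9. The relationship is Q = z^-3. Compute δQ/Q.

0.192

Products/powers → add relative errors in quadrature, weighted by exponent:
  (-3·δz/z)² = (-3×0.0640)² = 0.0368
δQ/Q = √(0.0368) = 0.192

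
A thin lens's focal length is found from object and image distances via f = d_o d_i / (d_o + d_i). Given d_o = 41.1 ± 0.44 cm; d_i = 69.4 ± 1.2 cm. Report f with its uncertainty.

∂f/∂d_o = (d_i/(d_o+d_i))² = 0.394;  ∂f/∂d_i = (d_o/(d_o+d_i))² = 0.138
δf = √((∂f/∂d_o · δd_o)² + (∂f/∂d_i · δd_i)²) = √(0.0301 + 0.0276) = 0.240 cm
f = 25.8 cm.

25.8 ± 0.240 cm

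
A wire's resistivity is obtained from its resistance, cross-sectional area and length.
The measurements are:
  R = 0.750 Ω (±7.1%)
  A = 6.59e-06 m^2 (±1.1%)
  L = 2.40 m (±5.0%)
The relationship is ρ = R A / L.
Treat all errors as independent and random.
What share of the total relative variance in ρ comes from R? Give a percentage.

(δρ/ρ)² = (1·δR/R)² + (1·δA/A)² + (-1·δL/L)²
  R term: (1×0.0710)² = 0.00504
  A term: (1×0.0110)² = 0.000121
  L term: (-1×0.0500)² = 0.00250
Total = 0.00766. Share from R = 0.00504/0.00766 = 0.658.

65.8%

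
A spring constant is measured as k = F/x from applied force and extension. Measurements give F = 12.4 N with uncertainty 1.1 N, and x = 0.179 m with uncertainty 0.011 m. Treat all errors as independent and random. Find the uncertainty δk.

Products/powers → add relative errors in quadrature, weighted by exponent:
  (1·δF/F)² = (1×0.0887)² = 0.00787;  (-1·δx/x)² = (-1×0.0615)² = 0.00378
δk/k = √(0.0116) = 0.108
k = 69.3 N/m, so δk = 0.108 × 69.3 = 7.48 N/m.

7.48 N/m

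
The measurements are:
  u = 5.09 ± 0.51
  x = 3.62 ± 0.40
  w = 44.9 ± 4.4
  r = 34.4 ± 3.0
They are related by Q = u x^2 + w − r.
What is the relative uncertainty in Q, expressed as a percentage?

Let p = u·x^2 = 66.7. δp/p = √((1·δu/u)² + (2·δx/x)²) = √(0.0100 + 0.0488) = 0.243, so δp = 16.2.
Q = p + w − r: δQ = √(δp² + δw² + δr²) = √(262 + 19.4 + 9.00) = 17.0
Q = 77.2, so δQ/Q = 17.0/77.2 = 0.221.

22.1%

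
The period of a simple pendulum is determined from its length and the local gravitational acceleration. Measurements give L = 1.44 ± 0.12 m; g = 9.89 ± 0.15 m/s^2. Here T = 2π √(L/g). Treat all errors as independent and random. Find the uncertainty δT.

0.102 s

For a monomial T ∝ L^(1/2), g^(-1/2), fractional errors add in quadrature:
  (½·δL/L)² = (0.5×0.0833)² = 0.00174;  (−½·δg/g)² = (-0.5×0.0152)² = 5.75e-05
δT/T = √(0.00179) = 0.0424
T = 2.40 s, so δT = 0.0424 × 2.40 = 0.102 s.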